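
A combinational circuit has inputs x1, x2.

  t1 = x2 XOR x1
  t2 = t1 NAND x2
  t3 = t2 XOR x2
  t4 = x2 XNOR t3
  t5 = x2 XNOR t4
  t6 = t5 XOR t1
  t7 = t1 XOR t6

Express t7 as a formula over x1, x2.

t1 = x2 XOR x1
t2 = t1 NAND x2 = (x2 XOR x1) NAND x2
t3 = t2 XOR x2 = ((x2 XOR x1) NAND x2) XOR x2
t4 = x2 XNOR t3 = x2 XNOR (((x2 XOR x1) NAND x2) XOR x2)
t5 = x2 XNOR t4 = x2 XNOR (x2 XNOR (((x2 XOR x1) NAND x2) XOR x2))
t6 = t5 XOR t1 = (x2 XNOR (x2 XNOR (((x2 XOR x1) NAND x2) XOR x2))) XOR (x2 XOR x1)
t7 = t1 XOR t6 = (x2 XOR x1) XOR ((x2 XNOR (x2 XNOR (((x2 XOR x1) NAND x2) XOR x2))) XOR (x2 XOR x1))

(x2 XOR x1) XOR ((x2 XNOR (x2 XNOR (((x2 XOR x1) NAND x2) XOR x2))) XOR (x2 XOR x1))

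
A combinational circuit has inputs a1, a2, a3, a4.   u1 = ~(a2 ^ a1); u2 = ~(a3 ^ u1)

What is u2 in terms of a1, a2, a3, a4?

u1 = ~(a2 ^ a1)
u2 = ~(a3 ^ u1) = ~(a3 ^ (~(a2 ^ a1)))

~(a3 ^ (~(a2 ^ a1)))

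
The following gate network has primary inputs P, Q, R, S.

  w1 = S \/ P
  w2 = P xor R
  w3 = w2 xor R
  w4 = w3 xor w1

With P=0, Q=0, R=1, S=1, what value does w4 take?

1

w1 = 1 \/ 0 = 1
w2 = 0 xor 1 = 1
w3 = 1 xor 1 = 0
w4 = 0 xor 1 = 1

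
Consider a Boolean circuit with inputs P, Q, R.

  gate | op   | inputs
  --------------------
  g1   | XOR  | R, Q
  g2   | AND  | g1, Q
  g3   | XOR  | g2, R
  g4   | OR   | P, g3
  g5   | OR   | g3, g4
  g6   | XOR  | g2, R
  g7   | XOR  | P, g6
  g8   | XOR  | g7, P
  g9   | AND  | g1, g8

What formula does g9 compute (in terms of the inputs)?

g1 = R XOR Q
g2 = g1 AND Q = (R XOR Q) AND Q
g6 = g2 XOR R = ((R XOR Q) AND Q) XOR R
g7 = P XOR g6 = P XOR (((R XOR Q) AND Q) XOR R)
g8 = g7 XOR P = (P XOR (((R XOR Q) AND Q) XOR R)) XOR P
g9 = g1 AND g8 = (R XOR Q) AND ((P XOR (((R XOR Q) AND Q) XOR R)) XOR P)

(R XOR Q) AND ((P XOR (((R XOR Q) AND Q) XOR R)) XOR P)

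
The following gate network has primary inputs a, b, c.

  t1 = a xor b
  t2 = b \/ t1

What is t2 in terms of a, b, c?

b \/ (a xor b)

t1 = a xor b
t2 = b \/ t1 = b \/ (a xor b)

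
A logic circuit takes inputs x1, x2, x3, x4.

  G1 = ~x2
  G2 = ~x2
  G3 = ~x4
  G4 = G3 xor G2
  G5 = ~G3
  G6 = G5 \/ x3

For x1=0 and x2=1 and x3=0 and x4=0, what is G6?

G3 = ~0 = 1
G5 = ~1 = 0
G6 = 0 \/ 0 = 0

0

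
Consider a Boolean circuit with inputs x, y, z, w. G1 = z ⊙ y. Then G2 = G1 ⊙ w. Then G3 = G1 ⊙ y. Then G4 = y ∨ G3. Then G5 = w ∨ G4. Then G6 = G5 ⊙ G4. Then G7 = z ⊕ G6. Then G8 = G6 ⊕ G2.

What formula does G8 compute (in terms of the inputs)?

G1 = z ⊙ y
G2 = G1 ⊙ w = (z ⊙ y) ⊙ w
G3 = G1 ⊙ y = (z ⊙ y) ⊙ y
G4 = y ∨ G3 = y ∨ ((z ⊙ y) ⊙ y)
G5 = w ∨ G4 = w ∨ (y ∨ ((z ⊙ y) ⊙ y))
G6 = G5 ⊙ G4 = (w ∨ (y ∨ ((z ⊙ y) ⊙ y))) ⊙ (y ∨ ((z ⊙ y) ⊙ y))
G8 = G6 ⊕ G2 = ((w ∨ (y ∨ ((z ⊙ y) ⊙ y))) ⊙ (y ∨ ((z ⊙ y) ⊙ y))) ⊕ ((z ⊙ y) ⊙ w)

((w ∨ (y ∨ ((z ⊙ y) ⊙ y))) ⊙ (y ∨ ((z ⊙ y) ⊙ y))) ⊕ ((z ⊙ y) ⊙ w)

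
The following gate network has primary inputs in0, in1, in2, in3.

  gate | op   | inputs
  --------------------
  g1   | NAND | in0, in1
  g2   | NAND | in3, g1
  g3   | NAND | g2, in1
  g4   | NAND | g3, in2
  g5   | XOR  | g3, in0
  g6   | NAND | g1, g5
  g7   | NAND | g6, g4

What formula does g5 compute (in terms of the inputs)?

g1 = in0 NAND in1
g2 = in3 NAND g1 = in3 NAND (in0 NAND in1)
g3 = g2 NAND in1 = (in3 NAND (in0 NAND in1)) NAND in1
g5 = g3 XOR in0 = ((in3 NAND (in0 NAND in1)) NAND in1) XOR in0

((in3 NAND (in0 NAND in1)) NAND in1) XOR in0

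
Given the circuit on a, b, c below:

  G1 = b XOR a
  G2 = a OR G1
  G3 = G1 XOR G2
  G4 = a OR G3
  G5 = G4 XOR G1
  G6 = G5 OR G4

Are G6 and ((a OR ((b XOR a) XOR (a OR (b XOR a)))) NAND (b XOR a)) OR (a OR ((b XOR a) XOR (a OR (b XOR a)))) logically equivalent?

G1 = b XOR a
G2 = a OR G1 = a OR (b XOR a)
G3 = G1 XOR G2 = (b XOR a) XOR (a OR (b XOR a))
G4 = a OR G3 = a OR ((b XOR a) XOR (a OR (b XOR a)))
G5 = G4 XOR G1 = (a OR ((b XOR a) XOR (a OR (b XOR a)))) XOR (b XOR a)
G6 = G5 OR G4 = ((a OR ((b XOR a) XOR (a OR (b XOR a)))) XOR (b XOR a)) OR (a OR ((b XOR a) XOR (a OR (b XOR a))))
At a=0, b=0, c=0: circuit gives 0, formula gives 1.

No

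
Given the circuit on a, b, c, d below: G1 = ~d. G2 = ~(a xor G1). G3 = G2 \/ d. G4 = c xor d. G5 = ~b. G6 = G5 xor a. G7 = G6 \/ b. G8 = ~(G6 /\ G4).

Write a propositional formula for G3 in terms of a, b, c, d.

G1 = ~d
G2 = ~(a xor G1) = ~(a xor ~d)
G3 = G2 \/ d = (~(a xor ~d)) \/ d

(~(a xor ~d)) \/ d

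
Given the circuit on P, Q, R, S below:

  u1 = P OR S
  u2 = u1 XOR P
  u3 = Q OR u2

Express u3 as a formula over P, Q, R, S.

Q OR ((P OR S) XOR P)

u1 = P OR S
u2 = u1 XOR P = (P OR S) XOR P
u3 = Q OR u2 = Q OR ((P OR S) XOR P)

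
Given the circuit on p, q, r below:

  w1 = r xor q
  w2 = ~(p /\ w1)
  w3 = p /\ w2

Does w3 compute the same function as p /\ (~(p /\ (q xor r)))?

Yes

w1 = r xor q
w2 = ~(p /\ w1) = ~(p /\ (r xor q))
w3 = p /\ w2 = p /\ (~(p /\ (r xor q)))
At p=0, q=0, r=0: circuit gives 0, formula gives 0.
At p=1, q=0, r=0: circuit gives 1, formula gives 1.
Agrees on all 8 inputs.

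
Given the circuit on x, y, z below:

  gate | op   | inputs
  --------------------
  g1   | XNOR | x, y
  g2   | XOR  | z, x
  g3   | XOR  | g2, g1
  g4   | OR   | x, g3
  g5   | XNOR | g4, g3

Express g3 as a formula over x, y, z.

(z XOR x) XOR (x XNOR y)

g1 = x XNOR y
g2 = z XOR x
g3 = g2 XOR g1 = (z XOR x) XOR (x XNOR y)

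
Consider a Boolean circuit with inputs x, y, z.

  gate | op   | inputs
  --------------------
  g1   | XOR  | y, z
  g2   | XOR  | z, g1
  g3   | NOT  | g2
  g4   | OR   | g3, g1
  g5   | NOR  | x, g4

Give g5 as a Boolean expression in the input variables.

g1 = y XOR z
g2 = z XOR g1 = z XOR (y XOR z)
g3 = NOT g2 = NOT (z XOR (y XOR z))
g4 = g3 OR g1 = NOT (z XOR (y XOR z)) OR (y XOR z)
g5 = x NOR g4 = x NOR (NOT (z XOR (y XOR z)) OR (y XOR z))

x NOR (NOT (z XOR (y XOR z)) OR (y XOR z))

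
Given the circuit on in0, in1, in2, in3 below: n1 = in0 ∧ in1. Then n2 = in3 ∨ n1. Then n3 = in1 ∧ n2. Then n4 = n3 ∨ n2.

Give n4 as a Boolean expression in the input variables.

(in1 ∧ (in3 ∨ (in0 ∧ in1))) ∨ (in3 ∨ (in0 ∧ in1))

n1 = in0 ∧ in1
n2 = in3 ∨ n1 = in3 ∨ (in0 ∧ in1)
n3 = in1 ∧ n2 = in1 ∧ (in3 ∨ (in0 ∧ in1))
n4 = n3 ∨ n2 = (in1 ∧ (in3 ∨ (in0 ∧ in1))) ∨ (in3 ∨ (in0 ∧ in1))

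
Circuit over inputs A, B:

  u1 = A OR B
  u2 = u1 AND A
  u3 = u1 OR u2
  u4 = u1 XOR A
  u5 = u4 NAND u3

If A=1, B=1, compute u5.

1

u1 = 1 OR 1 = 1
u2 = 1 AND 1 = 1
u3 = 1 OR 1 = 1
u4 = 1 XOR 1 = 0
u5 = 0 NAND 1 = 1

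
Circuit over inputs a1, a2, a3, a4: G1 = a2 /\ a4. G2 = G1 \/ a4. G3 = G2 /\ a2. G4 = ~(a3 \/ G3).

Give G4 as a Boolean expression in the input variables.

G1 = a2 /\ a4
G2 = G1 \/ a4 = (a2 /\ a4) \/ a4
G3 = G2 /\ a2 = ((a2 /\ a4) \/ a4) /\ a2
G4 = ~(a3 \/ G3) = ~(a3 \/ (((a2 /\ a4) \/ a4) /\ a2))

~(a3 \/ (((a2 /\ a4) \/ a4) /\ a2))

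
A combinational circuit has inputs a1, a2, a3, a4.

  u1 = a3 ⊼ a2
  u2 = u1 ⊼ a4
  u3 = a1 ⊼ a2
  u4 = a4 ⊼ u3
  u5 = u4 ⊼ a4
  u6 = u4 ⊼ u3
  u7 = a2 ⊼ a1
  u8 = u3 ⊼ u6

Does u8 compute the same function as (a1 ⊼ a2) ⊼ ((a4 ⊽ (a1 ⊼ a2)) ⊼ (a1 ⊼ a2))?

u3 = a1 ⊼ a2
u4 = a4 ⊼ u3 = a4 ⊼ (a1 ⊼ a2)
u6 = u4 ⊼ u3 = (a4 ⊼ (a1 ⊼ a2)) ⊼ (a1 ⊼ a2)
u8 = u3 ⊼ u6 = (a1 ⊼ a2) ⊼ ((a4 ⊼ (a1 ⊼ a2)) ⊼ (a1 ⊼ a2))
At a1=0, a2=0, a3=0, a4=0: circuit gives 1, formula gives 0.

No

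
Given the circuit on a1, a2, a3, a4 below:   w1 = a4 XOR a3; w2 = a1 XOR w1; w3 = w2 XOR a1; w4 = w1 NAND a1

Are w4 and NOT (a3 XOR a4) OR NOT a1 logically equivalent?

w1 = a4 XOR a3
w4 = w1 NAND a1 = (a4 XOR a3) NAND a1
At a1=1, a2=0, a3=0, a4=1: circuit gives 0, formula gives 0.
At a1=0, a2=0, a3=0, a4=0: circuit gives 1, formula gives 1.
Agrees on all 16 inputs.

Yes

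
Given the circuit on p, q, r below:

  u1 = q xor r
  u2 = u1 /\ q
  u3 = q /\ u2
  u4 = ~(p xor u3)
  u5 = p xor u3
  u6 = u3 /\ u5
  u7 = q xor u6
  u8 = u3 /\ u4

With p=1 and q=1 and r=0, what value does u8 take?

u1 = 1 xor 0 = 1
u2 = 1 /\ 1 = 1
u3 = 1 /\ 1 = 1
u4 = ~(1 xor 1) = 1
u8 = 1 /\ 1 = 1

1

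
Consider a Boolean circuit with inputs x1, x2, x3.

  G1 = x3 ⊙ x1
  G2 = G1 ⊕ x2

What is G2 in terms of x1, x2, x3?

(x3 ⊙ x1) ⊕ x2

G1 = x3 ⊙ x1
G2 = G1 ⊕ x2 = (x3 ⊙ x1) ⊕ x2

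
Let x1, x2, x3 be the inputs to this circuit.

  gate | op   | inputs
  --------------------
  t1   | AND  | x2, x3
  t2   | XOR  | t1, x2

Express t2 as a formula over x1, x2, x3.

(x2 AND x3) XOR x2

t1 = x2 AND x3
t2 = t1 XOR x2 = (x2 AND x3) XOR x2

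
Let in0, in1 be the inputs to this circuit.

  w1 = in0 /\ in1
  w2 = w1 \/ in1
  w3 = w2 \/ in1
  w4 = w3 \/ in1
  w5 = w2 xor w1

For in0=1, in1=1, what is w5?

w1 = 1 /\ 1 = 1
w2 = 1 \/ 1 = 1
w5 = 1 xor 1 = 0

0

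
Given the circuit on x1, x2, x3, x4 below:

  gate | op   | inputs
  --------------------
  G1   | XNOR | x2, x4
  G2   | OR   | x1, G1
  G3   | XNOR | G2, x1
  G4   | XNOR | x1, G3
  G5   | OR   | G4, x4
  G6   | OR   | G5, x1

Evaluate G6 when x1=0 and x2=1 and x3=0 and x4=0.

G1 = 1 XNOR 0 = 0
G2 = 0 OR 0 = 0
G3 = 0 XNOR 0 = 1
G4 = 0 XNOR 1 = 0
G5 = 0 OR 0 = 0
G6 = 0 OR 0 = 0

0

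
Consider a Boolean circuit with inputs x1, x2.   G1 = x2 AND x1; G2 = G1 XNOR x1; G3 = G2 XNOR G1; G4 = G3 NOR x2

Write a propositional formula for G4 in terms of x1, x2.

(((x2 AND x1) XNOR x1) XNOR (x2 AND x1)) NOR x2

G1 = x2 AND x1
G2 = G1 XNOR x1 = (x2 AND x1) XNOR x1
G3 = G2 XNOR G1 = ((x2 AND x1) XNOR x1) XNOR (x2 AND x1)
G4 = G3 NOR x2 = (((x2 AND x1) XNOR x1) XNOR (x2 AND x1)) NOR x2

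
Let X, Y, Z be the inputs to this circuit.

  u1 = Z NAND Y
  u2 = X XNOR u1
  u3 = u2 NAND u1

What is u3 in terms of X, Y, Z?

u1 = Z NAND Y
u2 = X XNOR u1 = X XNOR (Z NAND Y)
u3 = u2 NAND u1 = (X XNOR (Z NAND Y)) NAND (Z NAND Y)

(X XNOR (Z NAND Y)) NAND (Z NAND Y)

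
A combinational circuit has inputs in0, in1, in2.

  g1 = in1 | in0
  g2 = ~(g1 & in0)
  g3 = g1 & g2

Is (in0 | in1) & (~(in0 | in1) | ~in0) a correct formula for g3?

Yes

g1 = in1 | in0
g2 = ~(g1 & in0) = ~((in1 | in0) & in0)
g3 = g1 & g2 = (in1 | in0) & (~((in1 | in0) & in0))
At in0=0, in1=0, in2=0: circuit gives 0, formula gives 0.
At in0=0, in1=1, in2=0: circuit gives 1, formula gives 1.
Agrees on all 8 inputs.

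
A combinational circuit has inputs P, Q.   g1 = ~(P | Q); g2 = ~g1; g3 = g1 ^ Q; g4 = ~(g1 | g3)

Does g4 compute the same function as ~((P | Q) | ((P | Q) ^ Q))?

No

g1 = ~(P | Q)
g3 = g1 ^ Q = (~(P | Q)) ^ Q
g4 = ~(g1 | g3) = ~((~(P | Q)) | ((~(P | Q)) ^ Q))
At P=0, Q=0: circuit gives 0, formula gives 1.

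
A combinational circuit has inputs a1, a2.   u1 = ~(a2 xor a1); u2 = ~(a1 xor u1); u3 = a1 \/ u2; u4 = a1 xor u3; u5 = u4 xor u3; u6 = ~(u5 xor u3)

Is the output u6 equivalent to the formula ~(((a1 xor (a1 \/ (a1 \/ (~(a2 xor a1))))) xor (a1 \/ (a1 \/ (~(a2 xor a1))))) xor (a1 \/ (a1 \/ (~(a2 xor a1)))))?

u1 = ~(a2 xor a1)
u2 = ~(a1 xor u1) = ~(a1 xor (~(a2 xor a1)))
u3 = a1 \/ u2 = a1 \/ (~(a1 xor (~(a2 xor a1))))
u4 = a1 xor u3 = a1 xor (a1 \/ (~(a1 xor (~(a2 xor a1)))))
u5 = u4 xor u3 = (a1 xor (a1 \/ (~(a1 xor (~(a2 xor a1)))))) xor (a1 \/ (~(a1 xor (~(a2 xor a1)))))
u6 = ~(u5 xor u3) = ~(((a1 xor (a1 \/ (~(a1 xor (~(a2 xor a1)))))) xor (a1 \/ (~(a1 xor (~(a2 xor a1)))))) xor (a1 \/ (~(a1 xor (~(a2 xor a1))))))
At a1=0, a2=0: circuit gives 1, formula gives 0.

No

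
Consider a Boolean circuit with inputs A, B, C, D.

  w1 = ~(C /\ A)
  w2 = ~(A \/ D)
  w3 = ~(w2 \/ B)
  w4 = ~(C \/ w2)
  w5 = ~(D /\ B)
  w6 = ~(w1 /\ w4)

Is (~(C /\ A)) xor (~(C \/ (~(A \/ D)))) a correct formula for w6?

w1 = ~(C /\ A)
w2 = ~(A \/ D)
w4 = ~(C \/ w2) = ~(C \/ (~(A \/ D)))
w6 = ~(w1 /\ w4) = ~((~(C /\ A)) /\ (~(C \/ (~(A \/ D)))))
At A=1, B=0, C=1, D=0: circuit gives 1, formula gives 0.

No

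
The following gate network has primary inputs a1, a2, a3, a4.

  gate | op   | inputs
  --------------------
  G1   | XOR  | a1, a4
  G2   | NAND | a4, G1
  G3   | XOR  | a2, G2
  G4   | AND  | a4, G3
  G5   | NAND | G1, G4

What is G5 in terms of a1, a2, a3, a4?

(a1 XOR a4) NAND (a4 AND (a2 XOR (a4 NAND (a1 XOR a4))))

G1 = a1 XOR a4
G2 = a4 NAND G1 = a4 NAND (a1 XOR a4)
G3 = a2 XOR G2 = a2 XOR (a4 NAND (a1 XOR a4))
G4 = a4 AND G3 = a4 AND (a2 XOR (a4 NAND (a1 XOR a4)))
G5 = G1 NAND G4 = (a1 XOR a4) NAND (a4 AND (a2 XOR (a4 NAND (a1 XOR a4))))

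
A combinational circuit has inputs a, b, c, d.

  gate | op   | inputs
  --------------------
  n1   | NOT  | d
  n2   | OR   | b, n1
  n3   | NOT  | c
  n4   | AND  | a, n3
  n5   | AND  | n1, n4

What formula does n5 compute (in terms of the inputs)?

NOT d AND (a AND NOT c)

n1 = NOT d
n3 = NOT c
n4 = a AND n3 = a AND NOT c
n5 = n1 AND n4 = NOT d AND (a AND NOT c)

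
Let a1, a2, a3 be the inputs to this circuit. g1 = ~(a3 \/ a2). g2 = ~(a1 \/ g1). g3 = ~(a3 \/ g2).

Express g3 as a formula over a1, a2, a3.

g1 = ~(a3 \/ a2)
g2 = ~(a1 \/ g1) = ~(a1 \/ (~(a3 \/ a2)))
g3 = ~(a3 \/ g2) = ~(a3 \/ (~(a1 \/ (~(a3 \/ a2)))))

~(a3 \/ (~(a1 \/ (~(a3 \/ a2)))))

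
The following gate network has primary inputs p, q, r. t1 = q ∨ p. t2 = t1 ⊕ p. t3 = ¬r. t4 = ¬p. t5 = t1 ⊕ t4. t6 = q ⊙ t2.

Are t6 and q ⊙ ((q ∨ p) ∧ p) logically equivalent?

t1 = q ∨ p
t2 = t1 ⊕ p = (q ∨ p) ⊕ p
t6 = q ⊙ t2 = q ⊙ ((q ∨ p) ⊕ p)
At p=0, q=1, r=0: circuit gives 1, formula gives 0.

No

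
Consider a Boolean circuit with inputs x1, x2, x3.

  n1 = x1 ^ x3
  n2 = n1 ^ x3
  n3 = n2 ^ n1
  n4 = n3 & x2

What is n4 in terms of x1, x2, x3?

n1 = x1 ^ x3
n2 = n1 ^ x3 = (x1 ^ x3) ^ x3
n3 = n2 ^ n1 = ((x1 ^ x3) ^ x3) ^ (x1 ^ x3)
n4 = n3 & x2 = (((x1 ^ x3) ^ x3) ^ (x1 ^ x3)) & x2

(((x1 ^ x3) ^ x3) ^ (x1 ^ x3)) & x2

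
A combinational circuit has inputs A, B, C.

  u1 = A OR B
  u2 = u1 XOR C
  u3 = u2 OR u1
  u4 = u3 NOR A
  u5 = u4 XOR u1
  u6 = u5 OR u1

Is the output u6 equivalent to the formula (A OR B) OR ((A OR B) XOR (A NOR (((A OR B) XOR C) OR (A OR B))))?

Yes

u1 = A OR B
u2 = u1 XOR C = (A OR B) XOR C
u3 = u2 OR u1 = ((A OR B) XOR C) OR (A OR B)
u4 = u3 NOR A = (((A OR B) XOR C) OR (A OR B)) NOR A
u5 = u4 XOR u1 = ((((A OR B) XOR C) OR (A OR B)) NOR A) XOR (A OR B)
u6 = u5 OR u1 = (((((A OR B) XOR C) OR (A OR B)) NOR A) XOR (A OR B)) OR (A OR B)
At A=0, B=0, C=1: circuit gives 0, formula gives 0.
At A=0, B=0, C=0: circuit gives 1, formula gives 1.
Agrees on all 8 inputs.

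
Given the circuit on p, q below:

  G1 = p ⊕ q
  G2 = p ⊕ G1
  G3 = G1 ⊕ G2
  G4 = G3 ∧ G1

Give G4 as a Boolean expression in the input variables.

((p ⊕ q) ⊕ (p ⊕ (p ⊕ q))) ∧ (p ⊕ q)

G1 = p ⊕ q
G2 = p ⊕ G1 = p ⊕ (p ⊕ q)
G3 = G1 ⊕ G2 = (p ⊕ q) ⊕ (p ⊕ (p ⊕ q))
G4 = G3 ∧ G1 = ((p ⊕ q) ⊕ (p ⊕ (p ⊕ q))) ∧ (p ⊕ q)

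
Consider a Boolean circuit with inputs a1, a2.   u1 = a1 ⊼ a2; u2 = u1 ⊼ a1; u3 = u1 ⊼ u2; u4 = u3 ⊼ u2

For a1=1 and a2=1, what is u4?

u1 = 1 ⊼ 1 = 0
u2 = 0 ⊼ 1 = 1
u3 = 0 ⊼ 1 = 1
u4 = 1 ⊼ 1 = 0

0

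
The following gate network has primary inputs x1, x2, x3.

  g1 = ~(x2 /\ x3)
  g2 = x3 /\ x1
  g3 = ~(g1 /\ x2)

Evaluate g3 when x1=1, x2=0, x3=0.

g1 = ~(0 /\ 0) = 1
g3 = ~(1 /\ 0) = 1

1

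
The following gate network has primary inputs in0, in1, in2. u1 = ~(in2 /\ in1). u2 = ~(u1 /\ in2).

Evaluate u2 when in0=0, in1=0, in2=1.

u1 = ~(1 /\ 0) = 1
u2 = ~(1 /\ 1) = 0

0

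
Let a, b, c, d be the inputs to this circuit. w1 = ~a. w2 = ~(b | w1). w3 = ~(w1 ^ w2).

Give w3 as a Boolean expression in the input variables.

w1 = ~a
w2 = ~(b | w1) = ~(b | ~a)
w3 = ~(w1 ^ w2) = ~(~a ^ (~(b | ~a)))

~(~a ^ (~(b | ~a)))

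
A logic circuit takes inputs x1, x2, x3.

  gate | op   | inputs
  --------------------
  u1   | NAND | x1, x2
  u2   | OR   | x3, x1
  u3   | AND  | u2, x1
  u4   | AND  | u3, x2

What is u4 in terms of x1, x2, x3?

u2 = x3 OR x1
u3 = u2 AND x1 = (x3 OR x1) AND x1
u4 = u3 AND x2 = ((x3 OR x1) AND x1) AND x2

((x3 OR x1) AND x1) AND x2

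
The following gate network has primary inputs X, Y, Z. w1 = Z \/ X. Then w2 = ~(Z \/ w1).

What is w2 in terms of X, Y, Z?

~(Z \/ (Z \/ X))

w1 = Z \/ X
w2 = ~(Z \/ w1) = ~(Z \/ (Z \/ X))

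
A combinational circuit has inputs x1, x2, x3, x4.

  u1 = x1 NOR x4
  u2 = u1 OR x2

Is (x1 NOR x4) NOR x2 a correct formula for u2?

u1 = x1 NOR x4
u2 = u1 OR x2 = (x1 NOR x4) OR x2
At x1=0, x2=0, x3=0, x4=0: circuit gives 1, formula gives 0.

No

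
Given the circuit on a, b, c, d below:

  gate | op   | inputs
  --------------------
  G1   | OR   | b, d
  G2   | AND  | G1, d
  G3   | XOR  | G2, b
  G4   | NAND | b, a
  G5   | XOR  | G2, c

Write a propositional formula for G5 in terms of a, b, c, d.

G1 = b OR d
G2 = G1 AND d = (b OR d) AND d
G5 = G2 XOR c = ((b OR d) AND d) XOR c

((b OR d) AND d) XOR c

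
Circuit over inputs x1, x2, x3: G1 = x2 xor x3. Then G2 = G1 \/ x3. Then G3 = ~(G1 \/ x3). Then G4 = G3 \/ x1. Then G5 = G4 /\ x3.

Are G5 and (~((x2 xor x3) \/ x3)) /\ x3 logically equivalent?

No

G1 = x2 xor x3
G3 = ~(G1 \/ x3) = ~((x2 xor x3) \/ x3)
G4 = G3 \/ x1 = (~((x2 xor x3) \/ x3)) \/ x1
G5 = G4 /\ x3 = ((~((x2 xor x3) \/ x3)) \/ x1) /\ x3
At x1=1, x2=0, x3=1: circuit gives 1, formula gives 0.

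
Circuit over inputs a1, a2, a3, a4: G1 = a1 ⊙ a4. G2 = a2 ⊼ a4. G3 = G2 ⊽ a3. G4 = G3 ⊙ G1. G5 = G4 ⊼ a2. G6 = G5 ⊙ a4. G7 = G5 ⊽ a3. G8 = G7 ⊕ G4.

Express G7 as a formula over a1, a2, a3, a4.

G1 = a1 ⊙ a4
G2 = a2 ⊼ a4
G3 = G2 ⊽ a3 = (a2 ⊼ a4) ⊽ a3
G4 = G3 ⊙ G1 = ((a2 ⊼ a4) ⊽ a3) ⊙ (a1 ⊙ a4)
G5 = G4 ⊼ a2 = (((a2 ⊼ a4) ⊽ a3) ⊙ (a1 ⊙ a4)) ⊼ a2
G7 = G5 ⊽ a3 = ((((a2 ⊼ a4) ⊽ a3) ⊙ (a1 ⊙ a4)) ⊼ a2) ⊽ a3

((((a2 ⊼ a4) ⊽ a3) ⊙ (a1 ⊙ a4)) ⊼ a2) ⊽ a3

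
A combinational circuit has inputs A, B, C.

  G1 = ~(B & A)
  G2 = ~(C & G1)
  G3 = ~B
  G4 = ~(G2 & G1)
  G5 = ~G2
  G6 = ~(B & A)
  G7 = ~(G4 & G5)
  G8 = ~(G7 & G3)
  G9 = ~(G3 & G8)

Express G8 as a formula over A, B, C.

G1 = ~(B & A)
G2 = ~(C & G1) = ~(C & (~(B & A)))
G3 = ~B
G4 = ~(G2 & G1) = ~((~(C & (~(B & A)))) & (~(B & A)))
G5 = ~G2 = ~(~(C & (~(B & A))))
G7 = ~(G4 & G5) = ~((~((~(C & (~(B & A)))) & (~(B & A)))) & ~(~(C & (~(B & A)))))
G8 = ~(G7 & G3) = ~((~((~((~(C & (~(B & A)))) & (~(B & A)))) & ~(~(C & (~(B & A)))))) & ~B)

~((~((~((~(C & (~(B & A)))) & (~(B & A)))) & ~(~(C & (~(B & A)))))) & ~B)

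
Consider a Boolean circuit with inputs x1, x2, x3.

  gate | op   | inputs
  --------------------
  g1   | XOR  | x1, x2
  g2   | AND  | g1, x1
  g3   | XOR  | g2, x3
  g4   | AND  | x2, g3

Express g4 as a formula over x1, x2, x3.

x2 AND (((x1 XOR x2) AND x1) XOR x3)

g1 = x1 XOR x2
g2 = g1 AND x1 = (x1 XOR x2) AND x1
g3 = g2 XOR x3 = ((x1 XOR x2) AND x1) XOR x3
g4 = x2 AND g3 = x2 AND (((x1 XOR x2) AND x1) XOR x3)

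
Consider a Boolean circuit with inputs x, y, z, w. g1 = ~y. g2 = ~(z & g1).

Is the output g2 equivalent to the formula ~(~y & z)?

Yes

g1 = ~y
g2 = ~(z & g1) = ~(z & ~y)
At x=0, y=0, z=1, w=0: circuit gives 0, formula gives 0.
At x=0, y=0, z=0, w=0: circuit gives 1, formula gives 1.
Agrees on all 16 inputs.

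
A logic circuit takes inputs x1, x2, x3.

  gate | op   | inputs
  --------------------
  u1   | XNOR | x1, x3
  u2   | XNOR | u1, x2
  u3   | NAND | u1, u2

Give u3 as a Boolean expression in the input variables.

u1 = x1 XNOR x3
u2 = u1 XNOR x2 = (x1 XNOR x3) XNOR x2
u3 = u1 NAND u2 = (x1 XNOR x3) NAND ((x1 XNOR x3) XNOR x2)

(x1 XNOR x3) NAND ((x1 XNOR x3) XNOR x2)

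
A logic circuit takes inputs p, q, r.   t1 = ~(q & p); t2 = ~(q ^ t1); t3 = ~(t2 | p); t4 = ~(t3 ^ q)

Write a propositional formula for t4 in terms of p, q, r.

~((~((~(q ^ (~(q & p)))) | p)) ^ q)

t1 = ~(q & p)
t2 = ~(q ^ t1) = ~(q ^ (~(q & p)))
t3 = ~(t2 | p) = ~((~(q ^ (~(q & p)))) | p)
t4 = ~(t3 ^ q) = ~((~((~(q ^ (~(q & p)))) | p)) ^ q)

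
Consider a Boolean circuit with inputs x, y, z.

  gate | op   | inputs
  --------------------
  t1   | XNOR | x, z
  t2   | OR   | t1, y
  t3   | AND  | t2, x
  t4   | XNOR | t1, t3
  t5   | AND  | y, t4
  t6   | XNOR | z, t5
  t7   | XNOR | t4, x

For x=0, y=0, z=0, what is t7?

t1 = 0 XNOR 0 = 1
t2 = 1 OR 0 = 1
t3 = 1 AND 0 = 0
t4 = 1 XNOR 0 = 0
t7 = 0 XNOR 0 = 1

1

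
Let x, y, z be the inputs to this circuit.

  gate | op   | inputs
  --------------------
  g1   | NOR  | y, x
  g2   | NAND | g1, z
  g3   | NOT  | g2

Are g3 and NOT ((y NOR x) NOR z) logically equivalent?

g1 = y NOR x
g2 = g1 NAND z = (y NOR x) NAND z
g3 = NOT g2 = NOT ((y NOR x) NAND z)
At x=0, y=0, z=0: circuit gives 0, formula gives 1.

No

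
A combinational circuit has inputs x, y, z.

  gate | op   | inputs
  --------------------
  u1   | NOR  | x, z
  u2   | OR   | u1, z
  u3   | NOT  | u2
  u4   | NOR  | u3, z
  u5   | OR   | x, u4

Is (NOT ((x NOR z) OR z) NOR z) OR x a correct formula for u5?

Yes

u1 = x NOR z
u2 = u1 OR z = (x NOR z) OR z
u3 = NOT u2 = NOT ((x NOR z) OR z)
u4 = u3 NOR z = NOT ((x NOR z) OR z) NOR z
u5 = x OR u4 = x OR (NOT ((x NOR z) OR z) NOR z)
At x=0, y=0, z=1: circuit gives 0, formula gives 0.
At x=0, y=0, z=0: circuit gives 1, formula gives 1.
Agrees on all 8 inputs.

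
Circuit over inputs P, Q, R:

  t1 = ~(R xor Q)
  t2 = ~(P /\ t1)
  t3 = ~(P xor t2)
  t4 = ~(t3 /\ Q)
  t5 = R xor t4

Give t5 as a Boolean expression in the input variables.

R xor (~((~(P xor (~(P /\ (~(R xor Q)))))) /\ Q))

t1 = ~(R xor Q)
t2 = ~(P /\ t1) = ~(P /\ (~(R xor Q)))
t3 = ~(P xor t2) = ~(P xor (~(P /\ (~(R xor Q)))))
t4 = ~(t3 /\ Q) = ~((~(P xor (~(P /\ (~(R xor Q)))))) /\ Q)
t5 = R xor t4 = R xor (~((~(P xor (~(P /\ (~(R xor Q)))))) /\ Q))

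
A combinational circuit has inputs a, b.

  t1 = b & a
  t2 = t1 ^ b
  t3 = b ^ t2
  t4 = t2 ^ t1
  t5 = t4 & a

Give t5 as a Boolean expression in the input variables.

(((b & a) ^ b) ^ (b & a)) & a

t1 = b & a
t2 = t1 ^ b = (b & a) ^ b
t4 = t2 ^ t1 = ((b & a) ^ b) ^ (b & a)
t5 = t4 & a = (((b & a) ^ b) ^ (b & a)) & a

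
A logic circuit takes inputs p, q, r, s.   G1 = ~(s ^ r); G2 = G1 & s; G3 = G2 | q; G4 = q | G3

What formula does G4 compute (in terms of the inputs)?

G1 = ~(s ^ r)
G2 = G1 & s = (~(s ^ r)) & s
G3 = G2 | q = ((~(s ^ r)) & s) | q
G4 = q | G3 = q | (((~(s ^ r)) & s) | q)

q | (((~(s ^ r)) & s) | q)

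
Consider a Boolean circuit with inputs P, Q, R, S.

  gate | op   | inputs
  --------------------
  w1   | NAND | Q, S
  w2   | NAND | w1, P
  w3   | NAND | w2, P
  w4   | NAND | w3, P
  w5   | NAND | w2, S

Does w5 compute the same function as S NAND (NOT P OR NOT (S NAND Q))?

w1 = Q NAND S
w2 = w1 NAND P = (Q NAND S) NAND P
w5 = w2 NAND S = ((Q NAND S) NAND P) NAND S
At P=0, Q=0, R=0, S=1: circuit gives 0, formula gives 0.
At P=0, Q=0, R=0, S=0: circuit gives 1, formula gives 1.
Agrees on all 16 inputs.

Yes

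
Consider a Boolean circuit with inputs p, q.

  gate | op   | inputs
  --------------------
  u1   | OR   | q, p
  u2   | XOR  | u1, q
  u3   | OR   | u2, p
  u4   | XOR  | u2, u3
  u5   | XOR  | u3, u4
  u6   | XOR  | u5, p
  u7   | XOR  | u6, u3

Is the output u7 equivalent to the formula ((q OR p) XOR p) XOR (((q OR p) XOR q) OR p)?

No

u1 = q OR p
u2 = u1 XOR q = (q OR p) XOR q
u3 = u2 OR p = ((q OR p) XOR q) OR p
u4 = u2 XOR u3 = ((q OR p) XOR q) XOR (((q OR p) XOR q) OR p)
u5 = u3 XOR u4 = (((q OR p) XOR q) OR p) XOR (((q OR p) XOR q) XOR (((q OR p) XOR q) OR p))
u6 = u5 XOR p = ((((q OR p) XOR q) OR p) XOR (((q OR p) XOR q) XOR (((q OR p) XOR q) OR p))) XOR p
u7 = u6 XOR u3 = (((((q OR p) XOR q) OR p) XOR (((q OR p) XOR q) XOR (((q OR p) XOR q) OR p))) XOR p) XOR (((q OR p) XOR q) OR p)
At p=0, q=1: circuit gives 0, formula gives 1.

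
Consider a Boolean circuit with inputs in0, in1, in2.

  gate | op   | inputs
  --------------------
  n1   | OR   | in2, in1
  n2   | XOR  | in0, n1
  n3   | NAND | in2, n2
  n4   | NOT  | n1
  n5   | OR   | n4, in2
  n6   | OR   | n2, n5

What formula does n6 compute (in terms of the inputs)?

(in0 XOR (in2 OR in1)) OR (NOT (in2 OR in1) OR in2)

n1 = in2 OR in1
n2 = in0 XOR n1 = in0 XOR (in2 OR in1)
n4 = NOT n1 = NOT (in2 OR in1)
n5 = n4 OR in2 = NOT (in2 OR in1) OR in2
n6 = n2 OR n5 = (in0 XOR (in2 OR in1)) OR (NOT (in2 OR in1) OR in2)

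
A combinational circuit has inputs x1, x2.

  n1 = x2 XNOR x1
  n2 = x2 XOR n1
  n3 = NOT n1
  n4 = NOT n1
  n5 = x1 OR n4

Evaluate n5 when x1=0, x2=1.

n1 = 1 XNOR 0 = 0
n4 = NOT 0 = 1
n5 = 0 OR 1 = 1

1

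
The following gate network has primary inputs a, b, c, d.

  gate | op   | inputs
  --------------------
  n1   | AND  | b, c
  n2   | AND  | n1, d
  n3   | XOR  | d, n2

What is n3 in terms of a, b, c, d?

n1 = b AND c
n2 = n1 AND d = (b AND c) AND d
n3 = d XOR n2 = d XOR ((b AND c) AND d)

d XOR ((b AND c) AND d)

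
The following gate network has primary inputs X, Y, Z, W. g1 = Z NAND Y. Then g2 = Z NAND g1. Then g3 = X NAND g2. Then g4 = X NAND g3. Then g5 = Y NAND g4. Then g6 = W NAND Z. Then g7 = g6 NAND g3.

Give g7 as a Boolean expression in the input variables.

g1 = Z NAND Y
g2 = Z NAND g1 = Z NAND (Z NAND Y)
g3 = X NAND g2 = X NAND (Z NAND (Z NAND Y))
g6 = W NAND Z
g7 = g6 NAND g3 = (W NAND Z) NAND (X NAND (Z NAND (Z NAND Y)))

(W NAND Z) NAND (X NAND (Z NAND (Z NAND Y)))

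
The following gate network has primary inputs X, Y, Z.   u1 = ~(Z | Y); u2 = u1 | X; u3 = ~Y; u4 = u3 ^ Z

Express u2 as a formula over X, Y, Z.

u1 = ~(Z | Y)
u2 = u1 | X = (~(Z | Y)) | X

(~(Z | Y)) | X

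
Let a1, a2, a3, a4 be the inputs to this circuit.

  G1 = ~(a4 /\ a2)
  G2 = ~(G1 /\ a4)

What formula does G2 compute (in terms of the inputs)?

~((~(a4 /\ a2)) /\ a4)

G1 = ~(a4 /\ a2)
G2 = ~(G1 /\ a4) = ~((~(a4 /\ a2)) /\ a4)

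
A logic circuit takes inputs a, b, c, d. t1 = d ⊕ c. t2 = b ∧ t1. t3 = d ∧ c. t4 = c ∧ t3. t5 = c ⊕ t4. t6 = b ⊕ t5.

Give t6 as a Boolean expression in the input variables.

b ⊕ (c ⊕ (c ∧ (d ∧ c)))

t3 = d ∧ c
t4 = c ∧ t3 = c ∧ (d ∧ c)
t5 = c ⊕ t4 = c ⊕ (c ∧ (d ∧ c))
t6 = b ⊕ t5 = b ⊕ (c ⊕ (c ∧ (d ∧ c)))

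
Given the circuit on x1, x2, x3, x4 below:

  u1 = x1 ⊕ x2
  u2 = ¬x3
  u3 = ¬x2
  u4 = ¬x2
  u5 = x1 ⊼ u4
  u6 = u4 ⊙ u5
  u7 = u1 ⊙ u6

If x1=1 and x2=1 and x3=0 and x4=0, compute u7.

1

u1 = 1 ⊕ 1 = 0
u4 = ¬1 = 0
u5 = 1 ⊼ 0 = 1
u6 = 0 ⊙ 1 = 0
u7 = 0 ⊙ 0 = 1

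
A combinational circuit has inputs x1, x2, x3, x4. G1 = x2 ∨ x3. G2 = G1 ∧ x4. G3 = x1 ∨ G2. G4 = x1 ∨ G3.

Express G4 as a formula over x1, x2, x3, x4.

x1 ∨ (x1 ∨ ((x2 ∨ x3) ∧ x4))

G1 = x2 ∨ x3
G2 = G1 ∧ x4 = (x2 ∨ x3) ∧ x4
G3 = x1 ∨ G2 = x1 ∨ ((x2 ∨ x3) ∧ x4)
G4 = x1 ∨ G3 = x1 ∨ (x1 ∨ ((x2 ∨ x3) ∧ x4))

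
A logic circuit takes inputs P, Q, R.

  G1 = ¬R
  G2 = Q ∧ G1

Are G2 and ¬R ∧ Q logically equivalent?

Yes

G1 = ¬R
G2 = Q ∧ G1 = Q ∧ ¬R
At P=0, Q=0, R=0: circuit gives 0, formula gives 0.
At P=0, Q=1, R=0: circuit gives 1, formula gives 1.
Agrees on all 8 inputs.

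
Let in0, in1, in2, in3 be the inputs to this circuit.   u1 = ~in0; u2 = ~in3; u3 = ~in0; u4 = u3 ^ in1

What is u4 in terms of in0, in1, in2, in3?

~in0 ^ in1

u3 = ~in0
u4 = u3 ^ in1 = ~in0 ^ in1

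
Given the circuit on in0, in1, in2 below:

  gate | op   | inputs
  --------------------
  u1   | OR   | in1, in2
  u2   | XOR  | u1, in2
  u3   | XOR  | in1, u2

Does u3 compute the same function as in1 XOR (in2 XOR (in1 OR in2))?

Yes

u1 = in1 OR in2
u2 = u1 XOR in2 = (in1 OR in2) XOR in2
u3 = in1 XOR u2 = in1 XOR ((in1 OR in2) XOR in2)
At in0=0, in1=0, in2=0: circuit gives 0, formula gives 0.
At in0=0, in1=1, in2=1: circuit gives 1, formula gives 1.
Agrees on all 8 inputs.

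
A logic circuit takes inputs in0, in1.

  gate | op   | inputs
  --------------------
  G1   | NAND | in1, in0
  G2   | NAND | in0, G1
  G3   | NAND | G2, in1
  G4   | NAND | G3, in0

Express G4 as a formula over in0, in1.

G1 = in1 NAND in0
G2 = in0 NAND G1 = in0 NAND (in1 NAND in0)
G3 = G2 NAND in1 = (in0 NAND (in1 NAND in0)) NAND in1
G4 = G3 NAND in0 = ((in0 NAND (in1 NAND in0)) NAND in1) NAND in0

((in0 NAND (in1 NAND in0)) NAND in1) NAND in0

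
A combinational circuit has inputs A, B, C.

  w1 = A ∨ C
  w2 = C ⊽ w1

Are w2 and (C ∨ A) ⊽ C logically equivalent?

w1 = A ∨ C
w2 = C ⊽ w1 = C ⊽ (A ∨ C)
At A=0, B=0, C=1: circuit gives 0, formula gives 0.
At A=0, B=0, C=0: circuit gives 1, formula gives 1.
Agrees on all 8 inputs.

Yes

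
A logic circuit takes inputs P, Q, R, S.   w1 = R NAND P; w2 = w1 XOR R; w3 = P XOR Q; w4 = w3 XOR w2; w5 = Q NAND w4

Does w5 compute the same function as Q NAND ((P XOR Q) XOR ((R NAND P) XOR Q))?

No

w1 = R NAND P
w2 = w1 XOR R = (R NAND P) XOR R
w3 = P XOR Q
w4 = w3 XOR w2 = (P XOR Q) XOR ((R NAND P) XOR R)
w5 = Q NAND w4 = Q NAND ((P XOR Q) XOR ((R NAND P) XOR R))
At P=0, Q=1, R=0, S=0: circuit gives 1, formula gives 0.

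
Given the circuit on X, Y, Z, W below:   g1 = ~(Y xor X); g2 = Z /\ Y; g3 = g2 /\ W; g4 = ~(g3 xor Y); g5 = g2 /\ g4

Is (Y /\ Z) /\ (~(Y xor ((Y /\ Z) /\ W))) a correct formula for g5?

Yes

g2 = Z /\ Y
g3 = g2 /\ W = (Z /\ Y) /\ W
g4 = ~(g3 xor Y) = ~(((Z /\ Y) /\ W) xor Y)
g5 = g2 /\ g4 = (Z /\ Y) /\ (~(((Z /\ Y) /\ W) xor Y))
At X=0, Y=0, Z=0, W=0: circuit gives 0, formula gives 0.
At X=0, Y=1, Z=1, W=1: circuit gives 1, formula gives 1.
Agrees on all 16 inputs.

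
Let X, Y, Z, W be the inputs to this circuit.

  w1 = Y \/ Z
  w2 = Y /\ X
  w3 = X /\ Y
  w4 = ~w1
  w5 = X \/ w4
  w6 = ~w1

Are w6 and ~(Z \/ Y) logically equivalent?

w1 = Y \/ Z
w6 = ~w1 = ~(Y \/ Z)
At X=0, Y=0, Z=1, W=0: circuit gives 0, formula gives 0.
At X=0, Y=0, Z=0, W=0: circuit gives 1, formula gives 1.
Agrees on all 16 inputs.

Yes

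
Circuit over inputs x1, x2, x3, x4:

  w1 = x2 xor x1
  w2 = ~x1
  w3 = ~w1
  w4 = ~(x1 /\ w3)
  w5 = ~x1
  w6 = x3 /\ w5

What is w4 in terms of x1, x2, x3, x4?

~(x1 /\ ~(x2 xor x1))

w1 = x2 xor x1
w3 = ~w1 = ~(x2 xor x1)
w4 = ~(x1 /\ w3) = ~(x1 /\ ~(x2 xor x1))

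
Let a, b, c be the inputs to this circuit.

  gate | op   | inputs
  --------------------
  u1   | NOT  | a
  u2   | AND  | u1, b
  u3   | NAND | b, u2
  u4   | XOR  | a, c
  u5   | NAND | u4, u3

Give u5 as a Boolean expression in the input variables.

(a XOR c) NAND (b NAND (NOT a AND b))

u1 = NOT a
u2 = u1 AND b = NOT a AND b
u3 = b NAND u2 = b NAND (NOT a AND b)
u4 = a XOR c
u5 = u4 NAND u3 = (a XOR c) NAND (b NAND (NOT a AND b))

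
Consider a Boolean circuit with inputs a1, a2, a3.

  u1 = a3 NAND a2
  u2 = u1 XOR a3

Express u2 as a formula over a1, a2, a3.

(a3 NAND a2) XOR a3

u1 = a3 NAND a2
u2 = u1 XOR a3 = (a3 NAND a2) XOR a3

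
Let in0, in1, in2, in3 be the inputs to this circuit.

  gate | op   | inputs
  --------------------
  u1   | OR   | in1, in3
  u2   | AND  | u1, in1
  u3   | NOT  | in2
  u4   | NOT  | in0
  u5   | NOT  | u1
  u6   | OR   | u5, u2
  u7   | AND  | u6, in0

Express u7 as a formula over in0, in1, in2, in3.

u1 = in1 OR in3
u2 = u1 AND in1 = (in1 OR in3) AND in1
u5 = NOT u1 = NOT (in1 OR in3)
u6 = u5 OR u2 = NOT (in1 OR in3) OR ((in1 OR in3) AND in1)
u7 = u6 AND in0 = (NOT (in1 OR in3) OR ((in1 OR in3) AND in1)) AND in0

(NOT (in1 OR in3) OR ((in1 OR in3) AND in1)) AND in0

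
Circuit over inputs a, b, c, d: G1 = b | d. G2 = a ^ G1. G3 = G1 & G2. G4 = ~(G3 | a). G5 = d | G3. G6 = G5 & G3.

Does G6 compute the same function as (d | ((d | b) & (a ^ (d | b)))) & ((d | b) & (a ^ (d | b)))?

G1 = b | d
G2 = a ^ G1 = a ^ (b | d)
G3 = G1 & G2 = (b | d) & (a ^ (b | d))
G5 = d | G3 = d | ((b | d) & (a ^ (b | d)))
G6 = G5 & G3 = (d | ((b | d) & (a ^ (b | d)))) & ((b | d) & (a ^ (b | d)))
At a=0, b=0, c=0, d=0: circuit gives 0, formula gives 0.
At a=0, b=0, c=0, d=1: circuit gives 1, formula gives 1.
Agrees on all 16 inputs.

Yes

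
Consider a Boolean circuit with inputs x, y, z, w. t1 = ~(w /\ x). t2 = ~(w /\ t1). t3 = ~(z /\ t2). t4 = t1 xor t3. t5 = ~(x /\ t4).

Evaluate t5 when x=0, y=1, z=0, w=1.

1

t1 = ~(1 /\ 0) = 1
t2 = ~(1 /\ 1) = 0
t3 = ~(0 /\ 0) = 1
t4 = 1 xor 1 = 0
t5 = ~(0 /\ 0) = 1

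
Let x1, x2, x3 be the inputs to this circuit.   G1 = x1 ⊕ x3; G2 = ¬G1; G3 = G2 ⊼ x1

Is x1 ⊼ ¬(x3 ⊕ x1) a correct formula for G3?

G1 = x1 ⊕ x3
G2 = ¬G1 = ¬(x1 ⊕ x3)
G3 = G2 ⊼ x1 = ¬(x1 ⊕ x3) ⊼ x1
At x1=1, x2=0, x3=1: circuit gives 0, formula gives 0.
At x1=0, x2=0, x3=0: circuit gives 1, formula gives 1.
Agrees on all 8 inputs.

Yes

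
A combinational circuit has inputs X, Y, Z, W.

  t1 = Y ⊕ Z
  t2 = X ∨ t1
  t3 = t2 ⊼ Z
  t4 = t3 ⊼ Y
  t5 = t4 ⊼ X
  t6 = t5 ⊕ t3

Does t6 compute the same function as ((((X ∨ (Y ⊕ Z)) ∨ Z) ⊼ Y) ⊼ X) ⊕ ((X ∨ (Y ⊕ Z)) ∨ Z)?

t1 = Y ⊕ Z
t2 = X ∨ t1 = X ∨ (Y ⊕ Z)
t3 = t2 ⊼ Z = (X ∨ (Y ⊕ Z)) ⊼ Z
t4 = t3 ⊼ Y = ((X ∨ (Y ⊕ Z)) ⊼ Z) ⊼ Y
t5 = t4 ⊼ X = (((X ∨ (Y ⊕ Z)) ⊼ Z) ⊼ Y) ⊼ X
t6 = t5 ⊕ t3 = ((((X ∨ (Y ⊕ Z)) ⊼ Z) ⊼ Y) ⊼ X) ⊕ ((X ∨ (Y ⊕ Z)) ⊼ Z)
At X=0, Y=0, Z=0, W=0: circuit gives 0, formula gives 1.

No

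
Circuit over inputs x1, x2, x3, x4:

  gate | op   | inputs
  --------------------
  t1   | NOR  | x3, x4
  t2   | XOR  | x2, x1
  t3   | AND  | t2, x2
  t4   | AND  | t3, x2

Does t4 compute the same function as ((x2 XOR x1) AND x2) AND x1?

No

t2 = x2 XOR x1
t3 = t2 AND x2 = (x2 XOR x1) AND x2
t4 = t3 AND x2 = ((x2 XOR x1) AND x2) AND x2
At x1=0, x2=1, x3=0, x4=0: circuit gives 1, formula gives 0.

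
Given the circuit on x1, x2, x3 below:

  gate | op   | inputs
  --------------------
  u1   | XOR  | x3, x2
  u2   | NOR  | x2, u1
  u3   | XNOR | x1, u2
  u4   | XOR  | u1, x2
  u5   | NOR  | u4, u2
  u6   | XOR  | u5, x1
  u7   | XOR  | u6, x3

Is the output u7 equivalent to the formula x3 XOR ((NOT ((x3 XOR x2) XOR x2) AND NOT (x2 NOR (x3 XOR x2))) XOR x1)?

Yes

u1 = x3 XOR x2
u2 = x2 NOR u1 = x2 NOR (x3 XOR x2)
u4 = u1 XOR x2 = (x3 XOR x2) XOR x2
u5 = u4 NOR u2 = ((x3 XOR x2) XOR x2) NOR (x2 NOR (x3 XOR x2))
u6 = u5 XOR x1 = (((x3 XOR x2) XOR x2) NOR (x2 NOR (x3 XOR x2))) XOR x1
u7 = u6 XOR x3 = ((((x3 XOR x2) XOR x2) NOR (x2 NOR (x3 XOR x2))) XOR x1) XOR x3
At x1=0, x2=0, x3=0: circuit gives 0, formula gives 0.
At x1=0, x2=0, x3=1: circuit gives 1, formula gives 1.
Agrees on all 8 inputs.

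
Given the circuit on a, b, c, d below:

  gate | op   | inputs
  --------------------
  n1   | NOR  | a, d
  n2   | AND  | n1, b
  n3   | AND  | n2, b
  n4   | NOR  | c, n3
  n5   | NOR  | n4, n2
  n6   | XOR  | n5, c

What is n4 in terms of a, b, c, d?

c NOR (((a NOR d) AND b) AND b)

n1 = a NOR d
n2 = n1 AND b = (a NOR d) AND b
n3 = n2 AND b = ((a NOR d) AND b) AND b
n4 = c NOR n3 = c NOR (((a NOR d) AND b) AND b)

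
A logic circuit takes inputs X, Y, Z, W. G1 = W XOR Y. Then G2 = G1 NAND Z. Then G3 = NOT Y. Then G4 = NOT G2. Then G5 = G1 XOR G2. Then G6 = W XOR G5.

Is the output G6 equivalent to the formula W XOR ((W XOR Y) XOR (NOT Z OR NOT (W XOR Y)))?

Yes

G1 = W XOR Y
G2 = G1 NAND Z = (W XOR Y) NAND Z
G5 = G1 XOR G2 = (W XOR Y) XOR ((W XOR Y) NAND Z)
G6 = W XOR G5 = W XOR ((W XOR Y) XOR ((W XOR Y) NAND Z))
At X=0, Y=0, Z=1, W=1: circuit gives 0, formula gives 0.
At X=0, Y=0, Z=0, W=0: circuit gives 1, formula gives 1.
Agrees on all 16 inputs.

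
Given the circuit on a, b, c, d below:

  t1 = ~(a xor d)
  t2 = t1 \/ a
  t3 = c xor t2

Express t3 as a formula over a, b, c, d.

c xor ((~(a xor d)) \/ a)

t1 = ~(a xor d)
t2 = t1 \/ a = (~(a xor d)) \/ a
t3 = c xor t2 = c xor ((~(a xor d)) \/ a)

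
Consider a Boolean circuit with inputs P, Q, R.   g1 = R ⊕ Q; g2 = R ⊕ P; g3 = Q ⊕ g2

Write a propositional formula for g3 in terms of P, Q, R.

g2 = R ⊕ P
g3 = Q ⊕ g2 = Q ⊕ (R ⊕ P)

Q ⊕ (R ⊕ P)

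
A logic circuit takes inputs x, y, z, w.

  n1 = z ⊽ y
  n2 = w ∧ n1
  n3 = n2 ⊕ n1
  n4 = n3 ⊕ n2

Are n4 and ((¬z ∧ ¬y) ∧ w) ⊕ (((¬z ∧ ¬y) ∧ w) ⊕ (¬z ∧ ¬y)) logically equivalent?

Yes

n1 = z ⊽ y
n2 = w ∧ n1 = w ∧ (z ⊽ y)
n3 = n2 ⊕ n1 = (w ∧ (z ⊽ y)) ⊕ (z ⊽ y)
n4 = n3 ⊕ n2 = ((w ∧ (z ⊽ y)) ⊕ (z ⊽ y)) ⊕ (w ∧ (z ⊽ y))
At x=0, y=0, z=1, w=0: circuit gives 0, formula gives 0.
At x=0, y=0, z=0, w=0: circuit gives 1, formula gives 1.
Agrees on all 16 inputs.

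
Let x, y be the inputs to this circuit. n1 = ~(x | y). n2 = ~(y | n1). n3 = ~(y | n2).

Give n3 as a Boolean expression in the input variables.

n1 = ~(x | y)
n2 = ~(y | n1) = ~(y | (~(x | y)))
n3 = ~(y | n2) = ~(y | (~(y | (~(x | y)))))

~(y | (~(y | (~(x | y)))))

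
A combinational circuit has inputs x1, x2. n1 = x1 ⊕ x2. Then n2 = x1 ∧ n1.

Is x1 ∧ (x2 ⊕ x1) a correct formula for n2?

Yes

n1 = x1 ⊕ x2
n2 = x1 ∧ n1 = x1 ∧ (x1 ⊕ x2)
At x1=0, x2=0: circuit gives 0, formula gives 0.
At x1=1, x2=0: circuit gives 1, formula gives 1.
Agrees on all 4 inputs.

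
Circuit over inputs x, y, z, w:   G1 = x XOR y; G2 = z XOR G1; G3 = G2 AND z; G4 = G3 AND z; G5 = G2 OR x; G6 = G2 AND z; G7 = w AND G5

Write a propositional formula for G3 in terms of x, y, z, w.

(z XOR (x XOR y)) AND z

G1 = x XOR y
G2 = z XOR G1 = z XOR (x XOR y)
G3 = G2 AND z = (z XOR (x XOR y)) AND z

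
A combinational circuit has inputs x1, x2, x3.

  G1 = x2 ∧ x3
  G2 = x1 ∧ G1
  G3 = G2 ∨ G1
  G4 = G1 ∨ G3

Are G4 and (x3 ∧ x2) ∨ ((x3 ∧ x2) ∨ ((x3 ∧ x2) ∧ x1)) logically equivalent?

G1 = x2 ∧ x3
G2 = x1 ∧ G1 = x1 ∧ (x2 ∧ x3)
G3 = G2 ∨ G1 = (x1 ∧ (x2 ∧ x3)) ∨ (x2 ∧ x3)
G4 = G1 ∨ G3 = (x2 ∧ x3) ∨ ((x1 ∧ (x2 ∧ x3)) ∨ (x2 ∧ x3))
At x1=0, x2=0, x3=0: circuit gives 0, formula gives 0.
At x1=0, x2=1, x3=1: circuit gives 1, formula gives 1.
Agrees on all 8 inputs.

Yes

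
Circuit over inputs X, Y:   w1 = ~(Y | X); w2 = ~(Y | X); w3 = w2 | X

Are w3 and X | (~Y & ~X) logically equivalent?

w2 = ~(Y | X)
w3 = w2 | X = (~(Y | X)) | X
At X=0, Y=1: circuit gives 0, formula gives 0.
At X=0, Y=0: circuit gives 1, formula gives 1.
Agrees on all 4 inputs.

Yes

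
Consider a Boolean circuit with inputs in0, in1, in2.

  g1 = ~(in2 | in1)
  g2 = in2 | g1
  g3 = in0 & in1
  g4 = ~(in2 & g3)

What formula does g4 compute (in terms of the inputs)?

~(in2 & (in0 & in1))

g3 = in0 & in1
g4 = ~(in2 & g3) = ~(in2 & (in0 & in1))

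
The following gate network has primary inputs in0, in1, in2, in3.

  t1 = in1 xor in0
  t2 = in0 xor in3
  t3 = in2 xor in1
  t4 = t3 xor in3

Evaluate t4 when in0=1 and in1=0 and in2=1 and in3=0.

t3 = 1 xor 0 = 1
t4 = 1 xor 0 = 1

1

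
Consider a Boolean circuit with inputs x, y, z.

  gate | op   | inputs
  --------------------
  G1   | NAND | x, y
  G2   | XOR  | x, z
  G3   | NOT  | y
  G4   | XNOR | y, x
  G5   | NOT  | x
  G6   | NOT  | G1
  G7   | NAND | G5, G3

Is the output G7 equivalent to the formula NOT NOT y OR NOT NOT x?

G3 = NOT y
G5 = NOT x
G7 = G5 NAND G3 = NOT x NAND NOT y
At x=0, y=0, z=0: circuit gives 0, formula gives 0.
At x=0, y=1, z=0: circuit gives 1, formula gives 1.
Agrees on all 8 inputs.

Yes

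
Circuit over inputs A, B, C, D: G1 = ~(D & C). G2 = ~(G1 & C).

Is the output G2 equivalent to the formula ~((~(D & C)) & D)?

No

G1 = ~(D & C)
G2 = ~(G1 & C) = ~((~(D & C)) & C)
At A=0, B=0, C=0, D=1: circuit gives 1, formula gives 0.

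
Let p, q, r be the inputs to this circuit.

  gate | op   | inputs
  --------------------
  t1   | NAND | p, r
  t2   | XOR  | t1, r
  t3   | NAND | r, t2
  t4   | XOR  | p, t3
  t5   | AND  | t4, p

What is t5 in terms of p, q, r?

(p XOR (r NAND ((p NAND r) XOR r))) AND p

t1 = p NAND r
t2 = t1 XOR r = (p NAND r) XOR r
t3 = r NAND t2 = r NAND ((p NAND r) XOR r)
t4 = p XOR t3 = p XOR (r NAND ((p NAND r) XOR r))
t5 = t4 AND p = (p XOR (r NAND ((p NAND r) XOR r))) AND p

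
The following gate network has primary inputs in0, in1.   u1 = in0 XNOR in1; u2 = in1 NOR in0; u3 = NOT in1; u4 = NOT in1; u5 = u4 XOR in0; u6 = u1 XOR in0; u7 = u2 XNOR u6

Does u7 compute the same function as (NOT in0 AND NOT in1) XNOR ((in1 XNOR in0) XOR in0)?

Yes

u1 = in0 XNOR in1
u2 = in1 NOR in0
u6 = u1 XOR in0 = (in0 XNOR in1) XOR in0
u7 = u2 XNOR u6 = (in1 NOR in0) XNOR ((in0 XNOR in1) XOR in0)
At in0=1, in1=0: circuit gives 0, formula gives 0.
At in0=0, in1=0: circuit gives 1, formula gives 1.
Agrees on all 4 inputs.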